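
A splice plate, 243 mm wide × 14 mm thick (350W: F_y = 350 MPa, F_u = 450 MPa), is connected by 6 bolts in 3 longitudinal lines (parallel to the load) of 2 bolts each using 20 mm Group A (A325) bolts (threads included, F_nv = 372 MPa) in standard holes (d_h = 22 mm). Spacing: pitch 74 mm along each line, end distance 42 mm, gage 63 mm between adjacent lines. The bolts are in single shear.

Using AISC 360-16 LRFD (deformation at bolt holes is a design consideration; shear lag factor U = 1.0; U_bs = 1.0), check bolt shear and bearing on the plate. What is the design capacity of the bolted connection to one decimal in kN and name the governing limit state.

525.9 kN (bolt shear governs)

Bolt shear: A_b = π(20)²/4 = 314.16 mm². φR_n = 0.75 × 372 × 314.16 × 6 × 1 = 525.9 kN.
Bearing (14 mm plate, F_u = 450 MPa): end bolts L_c = 42 − 22/2 = 31, R_n = min(1.2×31×14×450, 2.4×20×14×450) = 234.36 kN/bolt; interior L_c = 74 − 22 = 52, R_n = 302.4 kN/bolt. φR_n = 0.75 × (3×234.36 + 3×302.4) = 1207.7 kN.
Governing: min(525.9, 1207.7) = 525.9 kN → bolt shear.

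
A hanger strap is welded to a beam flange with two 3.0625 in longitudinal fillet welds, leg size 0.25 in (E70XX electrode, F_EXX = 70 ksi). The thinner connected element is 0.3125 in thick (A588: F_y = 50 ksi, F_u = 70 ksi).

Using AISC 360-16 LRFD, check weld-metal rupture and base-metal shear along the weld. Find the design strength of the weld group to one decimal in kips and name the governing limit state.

34.1 kips (weld metal governs)

Weld metal: throat = 0.707×0.25 = 0.17675 in, L = 2×3.0625 = 6.125 in. φR_n = 0.75 × 0.6 × 70 × 0.17675 × 6.125 = 34.1 kips.
Base metal shear (0.3125 in plate): yield φR_n = 1.0×0.6×50×0.3125×6.125 = 57.4 kips; rupture φR_n = 0.75×0.6×70×0.3125×6.125 = 60.3 kips; take 57.4 kips (yield).
Governing: min(34.1, 57.4) = 34.1 kips → weld metal.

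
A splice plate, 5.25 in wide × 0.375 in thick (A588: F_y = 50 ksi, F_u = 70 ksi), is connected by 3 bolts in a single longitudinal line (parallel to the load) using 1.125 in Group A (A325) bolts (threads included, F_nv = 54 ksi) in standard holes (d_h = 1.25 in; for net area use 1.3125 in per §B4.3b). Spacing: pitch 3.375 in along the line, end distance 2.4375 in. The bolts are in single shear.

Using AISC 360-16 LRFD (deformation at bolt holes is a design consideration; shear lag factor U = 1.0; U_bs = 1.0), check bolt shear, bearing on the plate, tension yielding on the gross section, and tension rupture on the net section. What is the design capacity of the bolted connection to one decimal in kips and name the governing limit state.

77.5 kips (net-section rupture governs)

Bolt shear: A_b = π(1.125)²/4 = 0.99402 in². φR_n = 0.75 × 54 × 0.99402 × 3 × 1 = 120.8 kips.
Bearing (0.375 in plate, F_u = 70 ksi): end bolts L_c = 2.4375 − 1.25/2 = 1.8125, R_n = min(1.2×1.8125×0.375×70, 2.4×1.125×0.375×70) = 57.094 kips/bolt; interior L_c = 3.375 − 1.25 = 2.125, R_n = 66.938 kips/bolt. φR_n = 0.75 × (1×57.094 + 2×66.938) = 143.2 kips.
Tension yield (gross): A_g = 5.25×0.375 = 1.9688 in². φR_n = 0.90 × 50 × 1.9688 = 88.6 kips.
Tension rupture (net): A_n = (5.25 − 1×1.3125)×0.375 = 1.4766 in² (U = 1.0, A_e = A_n). φR_n = 0.75 × 70 × 1.4766 = 77.5 kips.
Governing: min(120.8, 143.2, 88.6, 77.5) = 77.5 kips → net-section rupture.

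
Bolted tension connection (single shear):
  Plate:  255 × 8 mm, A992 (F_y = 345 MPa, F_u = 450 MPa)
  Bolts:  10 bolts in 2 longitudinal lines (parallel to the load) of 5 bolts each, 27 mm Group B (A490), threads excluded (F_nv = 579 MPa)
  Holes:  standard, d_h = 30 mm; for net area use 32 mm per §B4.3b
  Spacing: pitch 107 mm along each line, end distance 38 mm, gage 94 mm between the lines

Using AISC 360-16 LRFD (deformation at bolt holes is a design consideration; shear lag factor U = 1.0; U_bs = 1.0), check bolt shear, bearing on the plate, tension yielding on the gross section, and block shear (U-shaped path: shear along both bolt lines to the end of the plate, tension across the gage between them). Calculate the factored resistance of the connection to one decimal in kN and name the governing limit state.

Bolt shear: A_b = π(27)²/4 = 572.56 mm². φR_n = 0.75 × 579 × 572.56 × 10 × 1 = 2486.3 kN.
Bearing (8 mm plate, F_u = 450 MPa): end bolts L_c = 38 − 30/2 = 23, R_n = min(1.2×23×8×450, 2.4×27×8×450) = 99.36 kN/bolt; interior L_c = 107 − 30 = 77, R_n = 233.28 kN/bolt. φR_n = 0.75 × (2×99.36 + 8×233.28) = 1548.7 kN.
Tension yield (gross): A_g = 255×8 = 2040 mm². φR_n = 0.90 × 345 × 2040 = 633.4 kN.
Block shear: shear path 2×[38+4×107] = 2×466 mm, A_gv = 7456, A_nv = 2×(466 − 4.5×32)×8 = 5152 mm²; tension across gage: (94 − 1×32)×8 = 496 mm². R_n = min(0.6×450×5152, 0.6×345×7456) + 1.0×450×496 = min(1391, 1543.4) + 223.2 = 1614.2 kN. φR_n = 0.75 × 1614.2 = 1210.7 kN.
Governing: min(2486.3, 1548.7, 633.4, 1210.7) = 633.4 kN → gross-section yield.

633.4 kN (gross-section yield governs)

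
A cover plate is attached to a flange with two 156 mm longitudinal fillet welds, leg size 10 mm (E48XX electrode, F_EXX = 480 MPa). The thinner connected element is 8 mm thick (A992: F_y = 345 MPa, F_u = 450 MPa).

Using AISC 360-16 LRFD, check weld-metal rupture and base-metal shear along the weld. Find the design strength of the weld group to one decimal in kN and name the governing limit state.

476.5 kN (weld metal governs)

Weld metal: throat = 0.707×10 = 7.07 mm, L = 2×156 = 312 mm. φR_n = 0.75 × 0.6 × 480 × 7.07 × 312 = 476.5 kN.
Base metal shear (8 mm plate): yield φR_n = 1.0×0.6×345×8×312 = 516.7 kN; rupture φR_n = 0.75×0.6×450×8×312 = 505.4 kN; take 505.4 kN (rupture).
Governing: min(476.5, 505.4) = 476.5 kN → weld metal.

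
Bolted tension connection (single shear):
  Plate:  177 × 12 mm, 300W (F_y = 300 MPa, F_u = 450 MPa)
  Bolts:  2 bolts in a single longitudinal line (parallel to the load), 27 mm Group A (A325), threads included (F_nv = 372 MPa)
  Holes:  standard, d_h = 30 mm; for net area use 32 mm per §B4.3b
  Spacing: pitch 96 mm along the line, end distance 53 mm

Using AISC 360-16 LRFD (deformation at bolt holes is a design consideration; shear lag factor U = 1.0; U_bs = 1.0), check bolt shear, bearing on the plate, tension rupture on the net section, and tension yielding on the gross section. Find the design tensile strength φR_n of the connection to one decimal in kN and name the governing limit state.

319.5 kN (bolt shear governs)

Bolt shear: A_b = π(27)²/4 = 572.56 mm². φR_n = 0.75 × 372 × 572.56 × 2 × 1 = 319.5 kN.
Bearing (12 mm plate, F_u = 450 MPa): end bolts L_c = 53 − 30/2 = 38, R_n = min(1.2×38×12×450, 2.4×27×12×450) = 246.24 kN/bolt; interior L_c = 96 − 30 = 66, R_n = 349.92 kN/bolt. φR_n = 0.75 × (1×246.24 + 1×349.92) = 447.1 kN.
Tension rupture (net): A_n = (177 − 1×32)×12 = 1740 mm² (U = 1.0, A_e = A_n). φR_n = 0.75 × 450 × 1740 = 587.3 kN.
Tension yield (gross): A_g = 177×12 = 2124 mm². φR_n = 0.90 × 300 × 2124 = 573.5 kN.
Governing: min(319.5, 447.1, 587.3, 573.5) = 319.5 kN → bolt shear.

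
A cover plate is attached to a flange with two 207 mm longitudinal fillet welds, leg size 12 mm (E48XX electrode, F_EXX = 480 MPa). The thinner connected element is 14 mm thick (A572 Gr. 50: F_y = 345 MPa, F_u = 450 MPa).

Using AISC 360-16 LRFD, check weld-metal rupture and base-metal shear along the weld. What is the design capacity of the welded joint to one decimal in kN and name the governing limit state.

758.7 kN (weld metal governs)

Weld metal: throat = 0.707×12 = 8.484 mm, L = 2×207 = 414 mm. φR_n = 0.75 × 0.6 × 480 × 8.484 × 414 = 758.7 kN.
Base metal shear (14 mm plate): yield φR_n = 1.0×0.6×345×14×414 = 1199.8 kN; rupture φR_n = 0.75×0.6×450×14×414 = 1173.7 kN; take 1173.7 kN (rupture).
Governing: min(758.7, 1173.7) = 758.7 kN → weld metal.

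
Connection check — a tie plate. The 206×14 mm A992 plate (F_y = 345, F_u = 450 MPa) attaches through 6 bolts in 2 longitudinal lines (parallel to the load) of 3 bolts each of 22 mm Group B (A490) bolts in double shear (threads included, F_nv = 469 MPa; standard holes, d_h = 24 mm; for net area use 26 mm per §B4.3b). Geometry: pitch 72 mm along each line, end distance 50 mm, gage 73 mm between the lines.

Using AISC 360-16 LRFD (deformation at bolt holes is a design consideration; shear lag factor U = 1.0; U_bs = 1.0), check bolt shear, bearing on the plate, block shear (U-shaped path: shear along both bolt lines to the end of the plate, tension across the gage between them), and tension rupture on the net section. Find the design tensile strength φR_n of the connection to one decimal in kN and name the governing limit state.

Bolt shear: A_b = π(22)²/4 = 380.13 mm². φR_n = 0.75 × 469 × 380.13 × 6 × 2 = 1604.5 kN.
Bearing (14 mm plate, F_u = 450 MPa): end bolts L_c = 50 − 24/2 = 38, R_n = min(1.2×38×14×450, 2.4×22×14×450) = 287.28 kN/bolt; interior L_c = 72 − 24 = 48, R_n = 332.64 kN/bolt. φR_n = 0.75 × (2×287.28 + 4×332.64) = 1428.8 kN.
Block shear: shear path 2×[50+2×72] = 2×194 mm, A_gv = 5432, A_nv = 2×(194 − 2.5×26)×14 = 3612 mm²; tension across gage: (73 − 1×26)×14 = 658 mm². R_n = min(0.6×450×3612, 0.6×345×5432) + 1.0×450×658 = min(975.24, 1124.4) + 296.1 = 1271.3 kN. φR_n = 0.75 × 1271.3 = 953.5 kN.
Tension rupture (net): A_n = (206 − 2×26)×14 = 2156 mm² (U = 1.0, A_e = A_n). φR_n = 0.75 × 450 × 2156 = 727.7 kN.
Governing: min(1604.5, 1428.8, 953.5, 727.7) = 727.7 kN → net-section rupture.

727.7 kN (net-section rupture governs)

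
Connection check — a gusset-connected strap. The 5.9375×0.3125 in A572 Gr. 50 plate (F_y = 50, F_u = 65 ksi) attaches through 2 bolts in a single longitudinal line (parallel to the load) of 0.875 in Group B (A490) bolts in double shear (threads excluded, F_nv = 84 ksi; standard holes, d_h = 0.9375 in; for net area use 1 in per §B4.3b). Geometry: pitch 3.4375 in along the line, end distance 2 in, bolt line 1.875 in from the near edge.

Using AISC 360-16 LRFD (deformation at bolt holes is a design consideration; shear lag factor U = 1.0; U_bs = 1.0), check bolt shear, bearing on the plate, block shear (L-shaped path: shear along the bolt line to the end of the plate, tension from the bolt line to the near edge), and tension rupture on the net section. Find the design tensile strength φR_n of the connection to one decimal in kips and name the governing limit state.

56.9 kips (block shear governs)

Bolt shear: A_b = π(0.875)²/4 = 0.60132 in². φR_n = 0.75 × 84 × 0.60132 × 2 × 2 = 151.5 kips.
Bearing (0.3125 in plate, F_u = 65 ksi): end bolts L_c = 2 − 0.9375/2 = 1.53125, R_n = min(1.2×1.53125×0.3125×65, 2.4×0.875×0.3125×65) = 37.324 kips/bolt; interior L_c = 3.4375 − 0.9375 = 2.5, R_n = 42.656 kips/bolt. φR_n = 0.75 × (1×37.324 + 1×42.656) = 60.0 kips.
Block shear: shear path 1×[2+1×3.4375] = 1×5.4375 in, A_gv = 1.6992, A_nv = 1×(5.4375 − 1.5×1)×0.3125 = 1.2305 in²; tension to near edge: (1.875 − 0.5×1)×0.3125 = 0.42969 in². R_n = min(0.6×65×1.2305, 0.6×50×1.6992) + 1.0×65×0.42969 = min(47.99, 50.976) + 27.93 = 75.92 kips. φR_n = 0.75 × 75.92 = 56.9 kips.
Tension rupture (net): A_n = (5.9375 − 1×1)×0.3125 = 1.543 in² (U = 1.0, A_e = A_n). φR_n = 0.75 × 65 × 1.543 = 75.2 kips.
Governing: min(151.5, 60.0, 56.9, 75.2) = 56.9 kips → block shear.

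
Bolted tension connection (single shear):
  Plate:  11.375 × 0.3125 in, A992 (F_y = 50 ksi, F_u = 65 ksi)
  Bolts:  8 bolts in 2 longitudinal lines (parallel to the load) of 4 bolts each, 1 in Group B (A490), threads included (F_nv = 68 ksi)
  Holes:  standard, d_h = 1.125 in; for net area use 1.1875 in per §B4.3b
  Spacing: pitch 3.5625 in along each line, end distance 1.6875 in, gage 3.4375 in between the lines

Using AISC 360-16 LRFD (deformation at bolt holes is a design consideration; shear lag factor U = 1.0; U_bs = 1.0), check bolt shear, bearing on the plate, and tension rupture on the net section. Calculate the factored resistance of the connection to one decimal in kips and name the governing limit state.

137.1 kips (net-section rupture governs)

Bolt shear: A_b = π(1)²/4 = 0.7854 in². φR_n = 0.75 × 68 × 0.7854 × 8 × 1 = 320.4 kips.
Bearing (0.3125 in plate, F_u = 65 ksi): end bolts L_c = 1.6875 − 1.125/2 = 1.125, R_n = min(1.2×1.125×0.3125×65, 2.4×1×0.3125×65) = 27.422 kips/bolt; interior L_c = 3.5625 − 1.125 = 2.4375, R_n = 48.75 kips/bolt. φR_n = 0.75 × (2×27.422 + 6×48.75) = 260.5 kips.
Tension rupture (net): A_n = (11.375 − 2×1.1875)×0.3125 = 2.8125 in² (U = 1.0, A_e = A_n). φR_n = 0.75 × 65 × 2.8125 = 137.1 kips.
Governing: min(320.4, 260.5, 137.1) = 137.1 kips → net-section rupture.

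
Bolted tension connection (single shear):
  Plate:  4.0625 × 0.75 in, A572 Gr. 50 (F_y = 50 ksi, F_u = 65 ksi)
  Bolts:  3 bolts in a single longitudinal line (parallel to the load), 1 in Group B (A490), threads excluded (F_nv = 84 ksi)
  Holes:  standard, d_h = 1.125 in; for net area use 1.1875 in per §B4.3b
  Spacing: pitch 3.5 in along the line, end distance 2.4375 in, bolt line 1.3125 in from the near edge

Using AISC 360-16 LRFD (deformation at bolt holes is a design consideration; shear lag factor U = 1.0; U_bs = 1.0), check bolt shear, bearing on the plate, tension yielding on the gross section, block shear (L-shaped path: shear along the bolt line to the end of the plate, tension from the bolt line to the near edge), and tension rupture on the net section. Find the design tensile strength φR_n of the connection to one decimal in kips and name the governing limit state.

Bolt shear: A_b = π(1)²/4 = 0.7854 in². φR_n = 0.75 × 84 × 0.7854 × 3 × 1 = 148.4 kips.
Bearing (0.75 in plate, F_u = 65 ksi): end bolts L_c = 2.4375 − 1.125/2 = 1.875, R_n = min(1.2×1.875×0.75×65, 2.4×1×0.75×65) = 109.69 kips/bolt; interior L_c = 3.5 − 1.125 = 2.375, R_n = 117 kips/bolt. φR_n = 0.75 × (1×109.69 + 2×117) = 257.8 kips.
Tension yield (gross): A_g = 4.0625×0.75 = 3.0469 in². φR_n = 0.90 × 50 × 3.0469 = 137.1 kips.
Block shear: shear path 1×[2.4375+2×3.5] = 1×9.4375 in, A_gv = 7.0781, A_nv = 1×(9.4375 − 2.5×1.1875)×0.75 = 4.8516 in²; tension to near edge: (1.3125 − 0.5×1.1875)×0.75 = 0.53906 in². R_n = min(0.6×65×4.8516, 0.6×50×7.0781) + 1.0×65×0.53906 = min(189.21, 212.34) + 35.039 = 224.25 kips. φR_n = 0.75 × 224.25 = 168.2 kips.
Tension rupture (net): A_n = (4.0625 − 1×1.1875)×0.75 = 2.1563 in² (U = 1.0, A_e = A_n). φR_n = 0.75 × 65 × 2.1563 = 105.1 kips.
Governing: min(148.4, 257.8, 137.1, 168.2, 105.1) = 105.1 kips → net-section rupture.

105.1 kips (net-section rupture governs)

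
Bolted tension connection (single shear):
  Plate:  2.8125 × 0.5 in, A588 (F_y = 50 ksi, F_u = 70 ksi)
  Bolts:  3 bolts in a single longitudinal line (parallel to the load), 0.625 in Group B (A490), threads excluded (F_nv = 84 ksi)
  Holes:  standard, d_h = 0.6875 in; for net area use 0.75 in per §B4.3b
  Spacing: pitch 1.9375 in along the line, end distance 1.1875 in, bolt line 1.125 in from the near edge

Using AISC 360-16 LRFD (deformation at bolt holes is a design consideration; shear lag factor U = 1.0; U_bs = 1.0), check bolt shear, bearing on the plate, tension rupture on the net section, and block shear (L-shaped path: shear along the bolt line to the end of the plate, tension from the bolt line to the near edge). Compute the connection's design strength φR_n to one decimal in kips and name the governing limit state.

54.1 kips (net-section rupture governs)

Bolt shear: A_b = π(0.625)²/4 = 0.3068 in². φR_n = 0.75 × 84 × 0.3068 × 3 × 1 = 58.0 kips.
Bearing (0.5 in plate, F_u = 70 ksi): end bolts L_c = 1.1875 − 0.6875/2 = 0.84375, R_n = min(1.2×0.84375×0.5×70, 2.4×0.625×0.5×70) = 35.438 kips/bolt; interior L_c = 1.9375 − 0.6875 = 1.25, R_n = 52.5 kips/bolt. φR_n = 0.75 × (1×35.438 + 2×52.5) = 105.3 kips.
Tension rupture (net): A_n = (2.8125 − 1×0.75)×0.5 = 1.0313 in² (U = 1.0, A_e = A_n). φR_n = 0.75 × 70 × 1.0313 = 54.1 kips.
Block shear: shear path 1×[1.1875+2×1.9375] = 1×5.0625 in, A_gv = 2.5313, A_nv = 1×(5.0625 − 2.5×0.75)×0.5 = 1.5938 in²; tension to near edge: (1.125 − 0.5×0.75)×0.5 = 0.375 in². R_n = min(0.6×70×1.5938, 0.6×50×2.5313) + 1.0×70×0.375 = min(66.94, 75.939) + 26.25 = 93.19 kips. φR_n = 0.75 × 93.19 = 69.9 kips.
Governing: min(58.0, 105.3, 54.1, 69.9) = 54.1 kips → net-section rupture.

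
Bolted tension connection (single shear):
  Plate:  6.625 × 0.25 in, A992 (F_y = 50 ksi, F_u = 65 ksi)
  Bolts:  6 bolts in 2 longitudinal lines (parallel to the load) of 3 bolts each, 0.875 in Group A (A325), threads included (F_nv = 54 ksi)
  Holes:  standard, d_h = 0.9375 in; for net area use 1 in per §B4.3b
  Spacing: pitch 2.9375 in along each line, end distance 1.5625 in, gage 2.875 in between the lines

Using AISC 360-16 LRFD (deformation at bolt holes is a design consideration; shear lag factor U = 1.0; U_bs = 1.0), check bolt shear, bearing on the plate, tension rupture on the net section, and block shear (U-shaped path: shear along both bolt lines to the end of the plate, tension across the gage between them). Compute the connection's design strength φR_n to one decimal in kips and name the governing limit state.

Bolt shear: A_b = π(0.875)²/4 = 0.60132 in². φR_n = 0.75 × 54 × 0.60132 × 6 × 1 = 146.1 kips.
Bearing (0.25 in plate, F_u = 65 ksi): end bolts L_c = 1.5625 − 0.9375/2 = 1.09375, R_n = min(1.2×1.09375×0.25×65, 2.4×0.875×0.25×65) = 21.328 kips/bolt; interior L_c = 2.9375 − 0.9375 = 2, R_n = 34.125 kips/bolt. φR_n = 0.75 × (2×21.328 + 4×34.125) = 134.4 kips.
Tension rupture (net): A_n = (6.625 − 2×1)×0.25 = 1.1563 in² (U = 1.0, A_e = A_n). φR_n = 0.75 × 65 × 1.1563 = 56.4 kips.
Block shear: shear path 2×[1.5625+2×2.9375] = 2×7.4375 in, A_gv = 3.7188, A_nv = 2×(7.4375 − 2.5×1)×0.25 = 2.4688 in²; tension across gage: (2.875 − 1×1)×0.25 = 0.46875 in². R_n = min(0.6×65×2.4688, 0.6×50×3.7188) + 1.0×65×0.46875 = min(96.283, 111.56) + 30.469 = 126.75 kips. φR_n = 0.75 × 126.75 = 95.1 kips.
Governing: min(146.1, 134.4, 56.4, 95.1) = 56.4 kips → net-section rupture.

56.4 kips (net-section rupture governs)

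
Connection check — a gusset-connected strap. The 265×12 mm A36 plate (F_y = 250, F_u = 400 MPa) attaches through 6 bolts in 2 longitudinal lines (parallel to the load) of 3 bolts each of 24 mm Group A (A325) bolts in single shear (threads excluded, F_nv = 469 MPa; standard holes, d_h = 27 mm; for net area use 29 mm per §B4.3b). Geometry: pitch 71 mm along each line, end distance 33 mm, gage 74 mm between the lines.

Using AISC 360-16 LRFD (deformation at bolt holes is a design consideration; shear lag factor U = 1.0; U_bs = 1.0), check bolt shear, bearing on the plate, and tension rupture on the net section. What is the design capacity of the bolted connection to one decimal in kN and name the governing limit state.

Bolt shear: A_b = π(24)²/4 = 452.39 mm². φR_n = 0.75 × 469 × 452.39 × 6 × 1 = 954.8 kN.
Bearing (12 mm plate, F_u = 400 MPa): end bolts L_c = 33 − 27/2 = 19.5, R_n = min(1.2×19.5×12×400, 2.4×24×12×400) = 112.32 kN/bolt; interior L_c = 71 − 27 = 44, R_n = 253.44 kN/bolt. φR_n = 0.75 × (2×112.32 + 4×253.44) = 928.8 kN.
Tension rupture (net): A_n = (265 − 2×29)×12 = 2484 mm² (U = 1.0, A_e = A_n). φR_n = 0.75 × 400 × 2484 = 745.2 kN.
Governing: min(954.8, 928.8, 745.2) = 745.2 kN → net-section rupture.

745.2 kN (net-section rupture governs)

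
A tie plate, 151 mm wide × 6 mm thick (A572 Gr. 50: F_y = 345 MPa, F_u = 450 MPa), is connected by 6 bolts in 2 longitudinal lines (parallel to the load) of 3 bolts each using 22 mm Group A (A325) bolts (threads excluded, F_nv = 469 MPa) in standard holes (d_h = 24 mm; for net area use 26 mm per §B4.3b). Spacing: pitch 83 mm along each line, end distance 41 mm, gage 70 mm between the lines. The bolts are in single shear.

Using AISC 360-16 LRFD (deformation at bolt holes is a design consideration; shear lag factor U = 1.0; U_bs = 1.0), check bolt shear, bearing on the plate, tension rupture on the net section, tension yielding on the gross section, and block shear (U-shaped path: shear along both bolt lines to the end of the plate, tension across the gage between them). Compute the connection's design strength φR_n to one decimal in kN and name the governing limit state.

Bolt shear: A_b = π(22)²/4 = 380.13 mm². φR_n = 0.75 × 469 × 380.13 × 6 × 1 = 802.3 kN.
Bearing (6 mm plate, F_u = 450 MPa): end bolts L_c = 41 − 24/2 = 29, R_n = min(1.2×29×6×450, 2.4×22×6×450) = 93.96 kN/bolt; interior L_c = 83 − 24 = 59, R_n = 142.56 kN/bolt. φR_n = 0.75 × (2×93.96 + 4×142.56) = 568.6 kN.
Tension rupture (net): A_n = (151 − 2×26)×6 = 594 mm² (U = 1.0, A_e = A_n). φR_n = 0.75 × 450 × 594 = 200.5 kN.
Tension yield (gross): A_g = 151×6 = 906 mm². φR_n = 0.90 × 345 × 906 = 281.3 kN.
Block shear: shear path 2×[41+2×83] = 2×207 mm, A_gv = 2484, A_nv = 2×(207 − 2.5×26)×6 = 1704 mm²; tension across gage: (70 − 1×26)×6 = 264 mm². R_n = min(0.6×450×1704, 0.6×345×2484) + 1.0×450×264 = min(460.08, 514.19) + 118.8 = 578.88 kN. φR_n = 0.75 × 578.88 = 434.2 kN.
Governing: min(802.3, 568.6, 200.5, 281.3, 434.2) = 200.5 kN → net-section rupture.

200.5 kN (net-section rupture governs)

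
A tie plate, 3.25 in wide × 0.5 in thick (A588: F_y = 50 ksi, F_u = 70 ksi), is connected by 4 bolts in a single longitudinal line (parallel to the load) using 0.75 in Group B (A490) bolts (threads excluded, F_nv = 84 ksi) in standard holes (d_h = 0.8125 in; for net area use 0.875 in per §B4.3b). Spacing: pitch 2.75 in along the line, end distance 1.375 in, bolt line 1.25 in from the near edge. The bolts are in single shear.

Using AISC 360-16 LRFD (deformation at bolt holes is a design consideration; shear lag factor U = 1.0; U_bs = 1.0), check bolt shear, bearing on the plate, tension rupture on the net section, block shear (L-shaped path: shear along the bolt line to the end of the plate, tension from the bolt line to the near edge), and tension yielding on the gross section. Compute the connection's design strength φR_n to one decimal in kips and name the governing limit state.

62.3 kips (net-section rupture governs)

Bolt shear: A_b = π(0.75)²/4 = 0.44179 in². φR_n = 0.75 × 84 × 0.44179 × 4 × 1 = 111.3 kips.
Bearing (0.5 in plate, F_u = 70 ksi): end bolts L_c = 1.375 − 0.8125/2 = 0.96875, R_n = min(1.2×0.96875×0.5×70, 2.4×0.75×0.5×70) = 40.688 kips/bolt; interior L_c = 2.75 − 0.8125 = 1.9375, R_n = 63 kips/bolt. φR_n = 0.75 × (1×40.688 + 3×63) = 172.3 kips.
Tension rupture (net): A_n = (3.25 − 1×0.875)×0.5 = 1.1875 in² (U = 1.0, A_e = A_n). φR_n = 0.75 × 70 × 1.1875 = 62.3 kips.
Block shear: shear path 1×[1.375+3×2.75] = 1×9.625 in, A_gv = 4.8125, A_nv = 1×(9.625 − 3.5×0.875)×0.5 = 3.2813 in²; tension to near edge: (1.25 − 0.5×0.875)×0.5 = 0.40625 in². R_n = min(0.6×70×3.2813, 0.6×50×4.8125) + 1.0×70×0.40625 = min(137.81, 144.38) + 28.438 = 166.25 kips. φR_n = 0.75 × 166.25 = 124.7 kips.
Tension yield (gross): A_g = 3.25×0.5 = 1.625 in². φR_n = 0.90 × 50 × 1.625 = 73.1 kips.
Governing: min(111.3, 172.3, 62.3, 124.7, 73.1) = 62.3 kips → net-section rupture.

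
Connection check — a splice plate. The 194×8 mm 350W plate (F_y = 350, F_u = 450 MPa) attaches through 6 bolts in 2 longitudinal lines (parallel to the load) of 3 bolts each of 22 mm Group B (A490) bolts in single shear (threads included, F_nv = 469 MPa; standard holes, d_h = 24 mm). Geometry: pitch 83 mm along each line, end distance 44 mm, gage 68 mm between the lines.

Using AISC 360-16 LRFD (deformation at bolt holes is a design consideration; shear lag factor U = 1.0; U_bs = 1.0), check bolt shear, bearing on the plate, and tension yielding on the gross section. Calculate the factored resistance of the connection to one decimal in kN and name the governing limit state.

488.9 kN (gross-section yield governs)

Bolt shear: A_b = π(22)²/4 = 380.13 mm². φR_n = 0.75 × 469 × 380.13 × 6 × 1 = 802.3 kN.
Bearing (8 mm plate, F_u = 450 MPa): end bolts L_c = 44 − 24/2 = 32, R_n = min(1.2×32×8×450, 2.4×22×8×450) = 138.24 kN/bolt; interior L_c = 83 − 24 = 59, R_n = 190.08 kN/bolt. φR_n = 0.75 × (2×138.24 + 4×190.08) = 777.6 kN.
Tension yield (gross): A_g = 194×8 = 1552 mm². φR_n = 0.90 × 350 × 1552 = 488.9 kN.
Governing: min(802.3, 777.6, 488.9) = 488.9 kN → gross-section yield.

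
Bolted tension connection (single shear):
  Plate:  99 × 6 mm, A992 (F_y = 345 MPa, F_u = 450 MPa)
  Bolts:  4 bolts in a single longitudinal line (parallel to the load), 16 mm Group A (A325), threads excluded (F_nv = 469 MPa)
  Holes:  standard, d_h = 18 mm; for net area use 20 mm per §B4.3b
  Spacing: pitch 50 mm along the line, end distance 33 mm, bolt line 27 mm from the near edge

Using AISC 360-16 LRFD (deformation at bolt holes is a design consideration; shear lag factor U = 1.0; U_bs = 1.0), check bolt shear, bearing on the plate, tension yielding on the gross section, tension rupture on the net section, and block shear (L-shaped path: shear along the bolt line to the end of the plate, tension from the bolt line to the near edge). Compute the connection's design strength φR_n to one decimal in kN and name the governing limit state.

160.0 kN (net-section rupture governs)

Bolt shear: A_b = π(16)²/4 = 201.06 mm². φR_n = 0.75 × 469 × 201.06 × 4 × 1 = 282.9 kN.
Bearing (6 mm plate, F_u = 450 MPa): end bolts L_c = 33 − 18/2 = 24, R_n = min(1.2×24×6×450, 2.4×16×6×450) = 77.76 kN/bolt; interior L_c = 50 − 18 = 32, R_n = 103.68 kN/bolt. φR_n = 0.75 × (1×77.76 + 3×103.68) = 291.6 kN.
Tension yield (gross): A_g = 99×6 = 594 mm². φR_n = 0.90 × 345 × 594 = 184.4 kN.
Tension rupture (net): A_n = (99 − 1×20)×6 = 474 mm² (U = 1.0, A_e = A_n). φR_n = 0.75 × 450 × 474 = 160.0 kN.
Block shear: shear path 1×[33+3×50] = 1×183 mm, A_gv = 1098, A_nv = 1×(183 − 3.5×20)×6 = 678 mm²; tension to near edge: (27 − 0.5×20)×6 = 102 mm². R_n = min(0.6×450×678, 0.6×345×1098) + 1.0×450×102 = min(183.06, 227.29) + 45.9 = 228.96 kN. φR_n = 0.75 × 228.96 = 171.7 kN.
Governing: min(282.9, 291.6, 184.4, 160.0, 171.7) = 160.0 kN → net-section rupture.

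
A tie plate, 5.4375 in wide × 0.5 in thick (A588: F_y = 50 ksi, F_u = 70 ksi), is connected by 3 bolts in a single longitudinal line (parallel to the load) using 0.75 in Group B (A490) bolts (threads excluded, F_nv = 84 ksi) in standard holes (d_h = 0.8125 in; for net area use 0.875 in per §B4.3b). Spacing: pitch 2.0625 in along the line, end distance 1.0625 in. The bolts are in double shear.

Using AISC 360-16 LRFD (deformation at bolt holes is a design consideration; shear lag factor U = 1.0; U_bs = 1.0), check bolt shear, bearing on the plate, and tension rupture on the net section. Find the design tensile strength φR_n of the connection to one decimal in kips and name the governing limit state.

99.4 kips (bearing governs)

Bolt shear: A_b = π(0.75)²/4 = 0.44179 in². φR_n = 0.75 × 84 × 0.44179 × 3 × 2 = 167.0 kips.
Bearing (0.5 in plate, F_u = 70 ksi): end bolts L_c = 1.0625 − 0.8125/2 = 0.65625, R_n = min(1.2×0.65625×0.5×70, 2.4×0.75×0.5×70) = 27.563 kips/bolt; interior L_c = 2.0625 − 0.8125 = 1.25, R_n = 52.5 kips/bolt. φR_n = 0.75 × (1×27.563 + 2×52.5) = 99.4 kips.
Tension rupture (net): A_n = (5.4375 − 1×0.875)×0.5 = 2.2813 in² (U = 1.0, A_e = A_n). φR_n = 0.75 × 70 × 2.2813 = 119.8 kips.
Governing: min(167.0, 99.4, 119.8) = 99.4 kips → bearing.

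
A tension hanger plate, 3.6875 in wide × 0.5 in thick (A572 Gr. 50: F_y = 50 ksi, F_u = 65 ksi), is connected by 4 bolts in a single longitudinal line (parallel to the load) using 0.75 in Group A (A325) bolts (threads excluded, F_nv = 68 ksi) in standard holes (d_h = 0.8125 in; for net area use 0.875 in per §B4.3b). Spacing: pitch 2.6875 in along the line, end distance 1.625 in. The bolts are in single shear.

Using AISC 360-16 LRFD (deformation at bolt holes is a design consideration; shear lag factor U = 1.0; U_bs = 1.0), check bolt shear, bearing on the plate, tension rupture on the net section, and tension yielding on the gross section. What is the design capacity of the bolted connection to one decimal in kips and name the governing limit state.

68.6 kips (net-section rupture governs)

Bolt shear: A_b = π(0.75)²/4 = 0.44179 in². φR_n = 0.75 × 68 × 0.44179 × 4 × 1 = 90.1 kips.
Bearing (0.5 in plate, F_u = 65 ksi): end bolts L_c = 1.625 − 0.8125/2 = 1.21875, R_n = min(1.2×1.21875×0.5×65, 2.4×0.75×0.5×65) = 47.531 kips/bolt; interior L_c = 2.6875 − 0.8125 = 1.875, R_n = 58.5 kips/bolt. φR_n = 0.75 × (1×47.531 + 3×58.5) = 167.3 kips.
Tension rupture (net): A_n = (3.6875 − 1×0.875)×0.5 = 1.4063 in² (U = 1.0, A_e = A_n). φR_n = 0.75 × 65 × 1.4063 = 68.6 kips.
Tension yield (gross): A_g = 3.6875×0.5 = 1.8438 in². φR_n = 0.90 × 50 × 1.8438 = 83.0 kips.
Governing: min(90.1, 167.3, 68.6, 83.0) = 68.6 kips → net-section rupture.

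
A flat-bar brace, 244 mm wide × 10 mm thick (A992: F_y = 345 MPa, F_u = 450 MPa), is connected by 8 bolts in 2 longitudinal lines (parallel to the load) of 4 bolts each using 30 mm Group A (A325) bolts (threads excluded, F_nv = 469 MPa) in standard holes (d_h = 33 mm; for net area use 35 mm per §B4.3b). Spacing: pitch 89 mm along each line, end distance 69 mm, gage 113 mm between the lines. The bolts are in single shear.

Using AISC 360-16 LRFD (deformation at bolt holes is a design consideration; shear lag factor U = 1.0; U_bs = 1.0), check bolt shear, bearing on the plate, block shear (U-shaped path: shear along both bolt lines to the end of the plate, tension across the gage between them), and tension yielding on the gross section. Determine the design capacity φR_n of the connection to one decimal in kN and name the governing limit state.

Bolt shear: A_b = π(30)²/4 = 706.86 mm². φR_n = 0.75 × 469 × 706.86 × 8 × 1 = 1989.1 kN.
Bearing (10 mm plate, F_u = 450 MPa): end bolts L_c = 69 − 33/2 = 52.5, R_n = min(1.2×52.5×10×450, 2.4×30×10×450) = 283.5 kN/bolt; interior L_c = 89 − 33 = 56, R_n = 302.4 kN/bolt. φR_n = 0.75 × (2×283.5 + 6×302.4) = 1786.1 kN.
Block shear: shear path 2×[69+3×89] = 2×336 mm, A_gv = 6720, A_nv = 2×(336 − 3.5×35)×10 = 4270 mm²; tension across gage: (113 − 1×35)×10 = 780 mm². R_n = min(0.6×450×4270, 0.6×345×6720) + 1.0×450×780 = min(1152.9, 1391) + 351 = 1503.9 kN. φR_n = 0.75 × 1503.9 = 1127.9 kN.
Tension yield (gross): A_g = 244×10 = 2440 mm². φR_n = 0.90 × 345 × 2440 = 757.6 kN.
Governing: min(1989.1, 1786.1, 1127.9, 757.6) = 757.6 kN → gross-section yield.

757.6 kN (gross-section yield governs)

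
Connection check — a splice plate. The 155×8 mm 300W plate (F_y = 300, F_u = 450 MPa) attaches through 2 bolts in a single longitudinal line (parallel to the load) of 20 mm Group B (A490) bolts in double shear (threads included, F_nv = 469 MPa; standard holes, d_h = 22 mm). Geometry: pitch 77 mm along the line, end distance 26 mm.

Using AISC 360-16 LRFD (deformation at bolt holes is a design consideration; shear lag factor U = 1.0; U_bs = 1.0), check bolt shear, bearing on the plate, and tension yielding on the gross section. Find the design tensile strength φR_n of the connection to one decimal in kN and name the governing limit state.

Bolt shear: A_b = π(20)²/4 = 314.16 mm². φR_n = 0.75 × 469 × 314.16 × 2 × 2 = 442.0 kN.
Bearing (8 mm plate, F_u = 450 MPa): end bolts L_c = 26 − 22/2 = 15, R_n = min(1.2×15×8×450, 2.4×20×8×450) = 64.8 kN/bolt; interior L_c = 77 − 22 = 55, R_n = 172.8 kN/bolt. φR_n = 0.75 × (1×64.8 + 1×172.8) = 178.2 kN.
Tension yield (gross): A_g = 155×8 = 1240 mm². φR_n = 0.90 × 300 × 1240 = 334.8 kN.
Governing: min(442.0, 178.2, 334.8) = 178.2 kN → bearing.

178.2 kN (bearing governs)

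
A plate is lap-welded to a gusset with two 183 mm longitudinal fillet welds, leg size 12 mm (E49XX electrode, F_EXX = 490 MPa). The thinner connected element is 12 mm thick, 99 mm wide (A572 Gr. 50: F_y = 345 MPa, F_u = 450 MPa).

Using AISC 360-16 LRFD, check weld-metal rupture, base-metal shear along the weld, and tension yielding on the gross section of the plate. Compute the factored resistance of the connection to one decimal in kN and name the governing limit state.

368.9 kN (gross-section yield governs)

Weld metal: throat = 0.707×12 = 8.484 mm, L = 2×183 = 366 mm. φR_n = 0.75 × 0.6 × 490 × 8.484 × 366 = 684.7 kN.
Base metal shear (12 mm plate): yield φR_n = 1.0×0.6×345×12×366 = 909.1 kN; rupture φR_n = 0.75×0.6×450×12×366 = 889.4 kN; take 889.4 kN (rupture).
Tension yield (gross): A_g = 99×12 = 1188 mm². φR_n = 0.90 × 345 × 1188 = 368.9 kN.
Governing: min(684.7, 889.4, 368.9) = 368.9 kN → gross-section yield.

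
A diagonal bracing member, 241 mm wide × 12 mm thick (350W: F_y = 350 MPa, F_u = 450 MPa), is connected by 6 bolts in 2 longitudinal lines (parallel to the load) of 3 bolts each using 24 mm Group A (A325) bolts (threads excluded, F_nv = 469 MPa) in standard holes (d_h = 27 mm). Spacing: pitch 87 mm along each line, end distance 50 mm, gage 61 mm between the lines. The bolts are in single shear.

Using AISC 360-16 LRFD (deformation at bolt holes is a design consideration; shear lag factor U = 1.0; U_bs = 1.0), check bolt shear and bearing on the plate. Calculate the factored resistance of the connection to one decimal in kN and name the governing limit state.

954.8 kN (bolt shear governs)

Bolt shear: A_b = π(24)²/4 = 452.39 mm². φR_n = 0.75 × 469 × 452.39 × 6 × 1 = 954.8 kN.
Bearing (12 mm plate, F_u = 450 MPa): end bolts L_c = 50 − 27/2 = 36.5, R_n = min(1.2×36.5×12×450, 2.4×24×12×450) = 236.52 kN/bolt; interior L_c = 87 − 27 = 60, R_n = 311.04 kN/bolt. φR_n = 0.75 × (2×236.52 + 4×311.04) = 1287.9 kN.
Governing: min(954.8, 1287.9) = 954.8 kN → bolt shear.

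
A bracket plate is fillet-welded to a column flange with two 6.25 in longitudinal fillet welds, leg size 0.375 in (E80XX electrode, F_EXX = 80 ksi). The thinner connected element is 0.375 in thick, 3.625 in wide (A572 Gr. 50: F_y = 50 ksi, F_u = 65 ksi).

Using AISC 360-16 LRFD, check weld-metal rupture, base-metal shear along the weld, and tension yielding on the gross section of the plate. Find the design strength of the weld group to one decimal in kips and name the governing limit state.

61.2 kips (gross-section yield governs)

Weld metal: throat = 0.707×0.375 = 0.26513 in, L = 2×6.25 = 12.5 in. φR_n = 0.75 × 0.6 × 80 × 0.26513 × 12.5 = 119.3 kips.
Base metal shear (0.375 in plate): yield φR_n = 1.0×0.6×50×0.375×12.5 = 140.6 kips; rupture φR_n = 0.75×0.6×65×0.375×12.5 = 137.1 kips; take 137.1 kips (rupture).
Tension yield (gross): A_g = 3.625×0.375 = 1.3594 in². φR_n = 0.90 × 50 × 1.3594 = 61.2 kips.
Governing: min(119.3, 137.1, 61.2) = 61.2 kips → gross-section yield.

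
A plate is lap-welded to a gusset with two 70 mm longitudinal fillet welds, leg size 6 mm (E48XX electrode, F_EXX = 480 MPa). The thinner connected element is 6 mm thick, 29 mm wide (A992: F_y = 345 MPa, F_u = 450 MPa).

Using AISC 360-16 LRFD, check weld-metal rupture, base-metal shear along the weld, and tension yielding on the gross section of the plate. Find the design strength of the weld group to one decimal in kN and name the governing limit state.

Weld metal: throat = 0.707×6 = 4.242 mm, L = 2×70 = 140 mm. φR_n = 0.75 × 0.6 × 480 × 4.242 × 140 = 128.3 kN.
Base metal shear (6 mm plate): yield φR_n = 1.0×0.6×345×6×140 = 173.9 kN; rupture φR_n = 0.75×0.6×450×6×140 = 170.1 kN; take 170.1 kN (rupture).
Tension yield (gross): A_g = 29×6 = 174 mm². φR_n = 0.90 × 345 × 174 = 54.0 kN.
Governing: min(128.3, 170.1, 54.0) = 54.0 kN → gross-section yield.

54.0 kN (gross-section yield governs)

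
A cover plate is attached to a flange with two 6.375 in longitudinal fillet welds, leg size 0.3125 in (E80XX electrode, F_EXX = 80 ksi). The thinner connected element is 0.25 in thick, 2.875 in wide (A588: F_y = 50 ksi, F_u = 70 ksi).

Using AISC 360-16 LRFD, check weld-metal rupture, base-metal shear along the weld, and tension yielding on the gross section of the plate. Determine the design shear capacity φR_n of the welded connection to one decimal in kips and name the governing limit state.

Weld metal: throat = 0.707×0.3125 = 0.22094 in, L = 2×6.375 = 12.75 in. φR_n = 0.75 × 0.6 × 80 × 0.22094 × 12.75 = 101.4 kips.
Base metal shear (0.25 in plate): yield φR_n = 1.0×0.6×50×0.25×12.75 = 95.6 kips; rupture φR_n = 0.75×0.6×70×0.25×12.75 = 100.4 kips; take 95.6 kips (yield).
Tension yield (gross): A_g = 2.875×0.25 = 0.71875 in². φR_n = 0.90 × 50 × 0.71875 = 32.3 kips.
Governing: min(101.4, 95.6, 32.3) = 32.3 kips → gross-section yield.

32.3 kips (gross-section yield governs)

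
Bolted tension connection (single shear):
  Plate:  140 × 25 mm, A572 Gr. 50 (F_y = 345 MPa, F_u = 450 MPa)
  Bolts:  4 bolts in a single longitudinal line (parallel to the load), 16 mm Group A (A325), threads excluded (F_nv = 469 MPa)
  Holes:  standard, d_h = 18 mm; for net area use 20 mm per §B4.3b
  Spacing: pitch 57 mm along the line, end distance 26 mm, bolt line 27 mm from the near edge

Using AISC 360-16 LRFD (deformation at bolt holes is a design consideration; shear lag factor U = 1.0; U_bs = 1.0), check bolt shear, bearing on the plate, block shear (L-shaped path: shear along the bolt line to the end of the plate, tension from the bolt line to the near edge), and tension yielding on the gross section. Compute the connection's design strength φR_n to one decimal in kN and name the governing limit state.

Bolt shear: A_b = π(16)²/4 = 201.06 mm². φR_n = 0.75 × 469 × 201.06 × 4 × 1 = 282.9 kN.
Bearing (25 mm plate, F_u = 450 MPa): end bolts L_c = 26 − 18/2 = 17, R_n = min(1.2×17×25×450, 2.4×16×25×450) = 229.5 kN/bolt; interior L_c = 57 − 18 = 39, R_n = 432 kN/bolt. φR_n = 0.75 × (1×229.5 + 3×432) = 1144.1 kN.
Block shear: shear path 1×[26+3×57] = 1×197 mm, A_gv = 4925, A_nv = 1×(197 − 3.5×20)×25 = 3175 mm²; tension to near edge: (27 − 0.5×20)×25 = 425 mm². R_n = min(0.6×450×3175, 0.6×345×4925) + 1.0×450×425 = min(857.25, 1019.5) + 191.25 = 1048.5 kN. φR_n = 0.75 × 1048.5 = 786.4 kN.
Tension yield (gross): A_g = 140×25 = 3500 mm². φR_n = 0.90 × 345 × 3500 = 1086.8 kN.
Governing: min(282.9, 1144.1, 786.4, 1086.8) = 282.9 kN → bolt shear.

282.9 kN (bolt shear governs)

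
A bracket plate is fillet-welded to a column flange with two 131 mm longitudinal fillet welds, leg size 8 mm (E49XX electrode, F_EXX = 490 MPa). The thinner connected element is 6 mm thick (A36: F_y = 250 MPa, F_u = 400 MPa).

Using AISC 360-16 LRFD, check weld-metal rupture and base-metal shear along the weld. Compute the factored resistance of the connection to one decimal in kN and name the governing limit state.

235.8 kN (base-metal shear governs)

Weld metal: throat = 0.707×8 = 5.656 mm, L = 2×131 = 262 mm. φR_n = 0.75 × 0.6 × 490 × 5.656 × 262 = 326.8 kN.
Base metal shear (6 mm plate): yield φR_n = 1.0×0.6×250×6×262 = 235.8 kN; rupture φR_n = 0.75×0.6×400×6×262 = 283.0 kN; take 235.8 kN (yield).
Governing: min(326.8, 235.8) = 235.8 kN → base-metal shear.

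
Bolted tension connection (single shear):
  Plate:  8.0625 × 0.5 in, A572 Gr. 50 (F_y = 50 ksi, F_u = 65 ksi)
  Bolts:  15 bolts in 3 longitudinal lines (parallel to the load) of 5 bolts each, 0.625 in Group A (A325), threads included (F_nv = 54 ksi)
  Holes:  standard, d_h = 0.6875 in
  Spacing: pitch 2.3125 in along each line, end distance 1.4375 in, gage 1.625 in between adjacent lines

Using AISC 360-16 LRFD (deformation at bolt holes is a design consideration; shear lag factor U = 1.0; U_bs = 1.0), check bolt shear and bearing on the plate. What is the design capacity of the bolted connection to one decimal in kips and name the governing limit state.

Bolt shear: A_b = π(0.625)²/4 = 0.3068 in². φR_n = 0.75 × 54 × 0.3068 × 15 × 1 = 186.4 kips.
Bearing (0.5 in plate, F_u = 65 ksi): end bolts L_c = 1.4375 − 0.6875/2 = 1.09375, R_n = min(1.2×1.09375×0.5×65, 2.4×0.625×0.5×65) = 42.656 kips/bolt; interior L_c = 2.3125 − 0.6875 = 1.625, R_n = 48.75 kips/bolt. φR_n = 0.75 × (3×42.656 + 12×48.75) = 534.7 kips.
Governing: min(186.4, 534.7) = 186.4 kips → bolt shear.

186.4 kips (bolt shear governs)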